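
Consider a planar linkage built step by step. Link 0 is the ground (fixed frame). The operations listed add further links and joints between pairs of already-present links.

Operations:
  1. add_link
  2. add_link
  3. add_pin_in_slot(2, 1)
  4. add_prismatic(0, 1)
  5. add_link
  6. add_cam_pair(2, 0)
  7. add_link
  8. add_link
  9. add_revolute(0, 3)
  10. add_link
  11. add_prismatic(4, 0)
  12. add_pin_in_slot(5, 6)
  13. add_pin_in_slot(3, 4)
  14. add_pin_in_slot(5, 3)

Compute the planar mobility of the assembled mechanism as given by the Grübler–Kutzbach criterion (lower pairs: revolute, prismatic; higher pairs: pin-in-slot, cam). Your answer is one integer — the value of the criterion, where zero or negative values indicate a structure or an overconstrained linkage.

ground; <1,0,0>
#1 <2,0,0>
#2 <3,0,0>
PS:2↔1 J2 <3,0,1>
P:0↔1 J1 <3,1,1>
#3 <4,1,1>
C:2↔0 J2 <4,1,2>
#4 <5,1,2>
#5 <6,1,2>
R:0↔3 J1 <6,2,2>
#6 <7,2,2>
P:4↔0 J1 <7,3,2>
PS:5↔6 J2 <7,3,3>
PS:3↔4 J2 <7,3,4>
PS:5↔3 J2 <7,3,5>
3×6 − 2×3 − 1×5 = 7

M = 7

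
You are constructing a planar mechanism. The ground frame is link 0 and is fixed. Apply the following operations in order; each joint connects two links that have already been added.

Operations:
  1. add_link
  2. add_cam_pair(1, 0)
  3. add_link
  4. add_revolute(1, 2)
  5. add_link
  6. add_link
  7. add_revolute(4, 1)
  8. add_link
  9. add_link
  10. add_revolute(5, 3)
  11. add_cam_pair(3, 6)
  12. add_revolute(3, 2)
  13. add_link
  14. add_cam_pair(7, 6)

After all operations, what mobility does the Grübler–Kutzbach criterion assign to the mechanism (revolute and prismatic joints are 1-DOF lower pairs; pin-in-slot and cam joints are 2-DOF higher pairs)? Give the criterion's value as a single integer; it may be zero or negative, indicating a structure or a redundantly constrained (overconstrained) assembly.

M = 10

ground; <1,0,0>
#1 <2,0,0>
C:1↔0 J2 <2,0,1>
#2 <3,0,1>
R:1↔2 J1 <3,1,1>
#3 <4,1,1>
#4 <5,1,1>
R:4↔1 J1 <5,2,1>
#5 <6,2,1>
#6 <7,2,1>
R:5↔3 J1 <7,3,1>
C:3↔6 J2 <7,3,2>
R:3↔2 J1 <7,4,2>
#7 <8,4,2>
C:7↔6 J2 <8,4,3>
3×7 − 2×4 − 1×3 = 10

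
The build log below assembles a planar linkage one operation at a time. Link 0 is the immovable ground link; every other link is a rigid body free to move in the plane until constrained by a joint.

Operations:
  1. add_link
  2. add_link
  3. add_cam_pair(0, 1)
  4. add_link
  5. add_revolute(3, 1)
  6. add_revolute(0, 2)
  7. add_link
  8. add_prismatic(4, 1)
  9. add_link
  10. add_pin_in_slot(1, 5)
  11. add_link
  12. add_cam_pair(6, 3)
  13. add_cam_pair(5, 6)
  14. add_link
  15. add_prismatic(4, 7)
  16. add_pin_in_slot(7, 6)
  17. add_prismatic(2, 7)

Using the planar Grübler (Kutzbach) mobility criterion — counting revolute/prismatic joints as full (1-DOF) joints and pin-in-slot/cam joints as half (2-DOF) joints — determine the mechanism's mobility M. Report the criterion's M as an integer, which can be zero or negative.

M = 6

[1;0;0] (link 0 is ground)
L+ [2;0;0]
L+ [3;0;0]
C(0,1)∈J2 [3;0;1]
L+ [4;0;1]
R(3,1)∈J1 [4;1;1]
R(0,2)∈J1 [4;2;1]
L+ [5;2;1]
P(4,1)∈J1 [5;3;1]
L+ [6;3;1]
PS(1,5)∈J2 [6;3;2]
L+ [7;3;2]
C(6,3)∈J2 [7;3;3]
C(5,6)∈J2 [7;3;4]
L+ [8;3;4]
P(4,7)∈J1 [8;4;4]
PS(7,6)∈J2 [8;4;5]
P(2,7)∈J1 [8;5;5]
mobility = 21 − 10 − 5 = 6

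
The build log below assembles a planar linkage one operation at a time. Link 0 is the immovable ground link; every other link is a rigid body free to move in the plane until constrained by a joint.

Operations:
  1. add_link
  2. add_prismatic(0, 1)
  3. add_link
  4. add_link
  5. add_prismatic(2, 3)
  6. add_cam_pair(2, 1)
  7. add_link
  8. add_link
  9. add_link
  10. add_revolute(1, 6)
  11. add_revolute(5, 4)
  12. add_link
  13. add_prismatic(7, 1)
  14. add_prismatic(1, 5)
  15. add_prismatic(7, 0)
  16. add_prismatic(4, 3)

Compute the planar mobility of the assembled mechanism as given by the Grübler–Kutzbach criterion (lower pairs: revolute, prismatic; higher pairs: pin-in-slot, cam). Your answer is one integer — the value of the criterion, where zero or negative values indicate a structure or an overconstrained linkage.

ground; <1,0,0>
#1 <2,0,0>
P:0↔1 J1 <2,1,0>
#2 <3,1,0>
#3 <4,1,0>
P:2↔3 J1 <4,2,0>
C:2↔1 J2 <4,2,1>
#4 <5,2,1>
#5 <6,2,1>
#6 <7,2,1>
R:1↔6 J1 <7,3,1>
R:5↔4 J1 <7,4,1>
#7 <8,4,1>
P:7↔1 J1 <8,5,1>
P:1↔5 J1 <8,6,1>
P:7↔0 J1 <8,7,1>
P:4↔3 J1 <8,8,1>
3×7 − 2×8 − 1×1 = 4

M = 4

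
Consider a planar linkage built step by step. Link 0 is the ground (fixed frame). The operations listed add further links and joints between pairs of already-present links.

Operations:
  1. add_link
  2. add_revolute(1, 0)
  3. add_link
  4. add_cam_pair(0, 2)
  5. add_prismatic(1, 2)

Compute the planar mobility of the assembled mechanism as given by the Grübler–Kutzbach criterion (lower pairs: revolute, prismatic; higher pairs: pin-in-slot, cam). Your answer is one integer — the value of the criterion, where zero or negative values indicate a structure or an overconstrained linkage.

L=1 J1=0 J2=0
add link → L=2 J1=0 J2=0
R@1,0 dof=1 J1 → L=2 J1=1 J2=0
add link → L=3 J1=1 J2=0
C@0,2 dof=2 J2 → L=3 J1=1 J2=1
P@1,2 dof=1 J1 → L=3 J1=2 J2=1
M=3(L−1)−2J1−J2=3·2−2·2−1=1

M = 1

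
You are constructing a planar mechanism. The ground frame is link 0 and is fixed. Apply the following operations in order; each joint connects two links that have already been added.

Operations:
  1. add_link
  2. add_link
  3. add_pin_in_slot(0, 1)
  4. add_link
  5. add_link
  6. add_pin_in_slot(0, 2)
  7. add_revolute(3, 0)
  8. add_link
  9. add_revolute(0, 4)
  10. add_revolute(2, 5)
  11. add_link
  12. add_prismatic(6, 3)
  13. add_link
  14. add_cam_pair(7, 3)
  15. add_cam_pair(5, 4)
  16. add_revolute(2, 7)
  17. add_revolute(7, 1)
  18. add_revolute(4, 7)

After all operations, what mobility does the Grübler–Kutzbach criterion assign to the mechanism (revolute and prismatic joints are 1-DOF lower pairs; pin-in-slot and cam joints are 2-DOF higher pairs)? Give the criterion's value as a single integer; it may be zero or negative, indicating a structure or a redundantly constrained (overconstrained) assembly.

(L,J1,J2)=(1,0,0); link0 fixed
link1: (2,0,0)
link2: (3,0,0)
PS 0-1 [J2]: (3,0,1)
link3: (4,0,1)
link4: (5,0,1)
PS 0-2 [J2]: (5,0,2)
R 3-0 [J1]: (5,1,2)
link5: (6,1,2)
R 0-4 [J1]: (6,2,2)
R 2-5 [J1]: (6,3,2)
link6: (7,3,2)
P 6-3 [J1]: (7,4,2)
link7: (8,4,2)
C 7-3 [J2]: (8,4,3)
C 5-4 [J2]: (8,4,4)
R 2-7 [J1]: (8,5,4)
R 7-1 [J1]: (8,6,4)
R 4-7 [J1]: (8,7,4)
Grübler: 3·7 − 2·7 − 4 = 3

M = 3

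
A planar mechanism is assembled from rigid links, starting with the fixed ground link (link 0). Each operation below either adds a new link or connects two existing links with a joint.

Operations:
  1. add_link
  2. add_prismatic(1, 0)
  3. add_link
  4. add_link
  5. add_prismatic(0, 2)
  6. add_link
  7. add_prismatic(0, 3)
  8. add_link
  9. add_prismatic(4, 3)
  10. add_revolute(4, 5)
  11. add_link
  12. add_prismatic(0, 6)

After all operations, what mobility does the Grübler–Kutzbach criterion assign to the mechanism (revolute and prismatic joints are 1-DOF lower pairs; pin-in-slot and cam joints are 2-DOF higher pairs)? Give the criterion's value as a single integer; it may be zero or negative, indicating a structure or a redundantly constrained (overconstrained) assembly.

link 0 = ground. State L|J1|J2 = 1|0|0
+link1  2|0|0
P(1,0) f=1→J1  2|1|0
+link2  3|1|0
+link3  4|1|0
P(0,2) f=1→J1  4|2|0
+link4  5|2|0
P(0,3) f=1→J1  5|3|0
+link5  6|3|0
P(4,3) f=1→J1  6|4|0
R(4,5) f=1→J1  6|5|0
+link6  7|5|0
P(0,6) f=1→J1  7|6|0
M = 3(7−1)−2·6−0 = 18−12−0 = 6

M = 6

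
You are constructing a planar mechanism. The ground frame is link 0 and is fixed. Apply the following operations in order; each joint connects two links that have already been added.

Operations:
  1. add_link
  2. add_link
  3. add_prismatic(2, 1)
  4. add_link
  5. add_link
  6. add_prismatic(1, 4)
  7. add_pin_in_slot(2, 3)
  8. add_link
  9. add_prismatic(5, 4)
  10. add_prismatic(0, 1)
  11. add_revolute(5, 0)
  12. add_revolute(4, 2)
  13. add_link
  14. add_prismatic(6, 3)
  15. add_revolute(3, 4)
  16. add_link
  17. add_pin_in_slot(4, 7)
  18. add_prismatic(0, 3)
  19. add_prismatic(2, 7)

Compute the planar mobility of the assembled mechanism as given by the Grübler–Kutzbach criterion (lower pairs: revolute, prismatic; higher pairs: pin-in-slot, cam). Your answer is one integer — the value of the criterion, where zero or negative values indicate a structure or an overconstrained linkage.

M = -1

(L,J1,J2)=(1,0,0); link0 fixed
link1: (2,0,0)
link2: (3,0,0)
P 2-1 [J1]: (3,1,0)
link3: (4,1,0)
link4: (5,1,0)
P 1-4 [J1]: (5,2,0)
PS 2-3 [J2]: (5,2,1)
link5: (6,2,1)
P 5-4 [J1]: (6,3,1)
P 0-1 [J1]: (6,4,1)
R 5-0 [J1]: (6,5,1)
R 4-2 [J1]: (6,6,1)
link6: (7,6,1)
P 6-3 [J1]: (7,7,1)
R 3-4 [J1]: (7,8,1)
link7: (8,8,1)
PS 4-7 [J2]: (8,8,2)
P 0-3 [J1]: (8,9,2)
P 2-7 [J1]: (8,10,2)
Grübler: 3·7 − 2·10 − 2 = -1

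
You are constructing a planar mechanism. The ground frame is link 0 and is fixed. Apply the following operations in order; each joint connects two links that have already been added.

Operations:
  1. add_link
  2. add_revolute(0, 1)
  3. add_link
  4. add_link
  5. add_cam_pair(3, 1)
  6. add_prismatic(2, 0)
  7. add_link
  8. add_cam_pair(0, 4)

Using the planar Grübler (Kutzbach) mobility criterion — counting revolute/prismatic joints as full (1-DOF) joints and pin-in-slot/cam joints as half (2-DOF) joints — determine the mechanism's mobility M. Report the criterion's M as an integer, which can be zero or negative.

M = 6

L=1 J1=0 J2=0
add link → L=2 J1=0 J2=0
R@0,1 dof=1 J1 → L=2 J1=1 J2=0
add link → L=3 J1=1 J2=0
add link → L=4 J1=1 J2=0
C@3,1 dof=2 J2 → L=4 J1=1 J2=1
P@2,0 dof=1 J1 → L=4 J1=2 J2=1
add link → L=5 J1=2 J2=1
C@0,4 dof=2 J2 → L=5 J1=2 J2=2
M=3(L−1)−2J1−J2=3·4−2·2−2=6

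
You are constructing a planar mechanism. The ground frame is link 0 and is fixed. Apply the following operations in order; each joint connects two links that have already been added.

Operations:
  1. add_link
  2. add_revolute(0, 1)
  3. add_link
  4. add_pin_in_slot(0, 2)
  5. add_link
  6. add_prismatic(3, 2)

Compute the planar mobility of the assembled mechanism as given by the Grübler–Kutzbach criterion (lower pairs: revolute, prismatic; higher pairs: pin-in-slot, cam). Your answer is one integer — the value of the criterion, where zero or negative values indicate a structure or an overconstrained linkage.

M = 4

L=1 J1=0 J2=0
add link → L=2 J1=0 J2=0
R@0,1 dof=1 J1 → L=2 J1=1 J2=0
add link → L=3 J1=1 J2=0
PS@0,2 dof=2 J2 → L=3 J1=1 J2=1
add link → L=4 J1=1 J2=1
P@3,2 dof=1 J1 → L=4 J1=2 J2=1
M=3(L−1)−2J1−J2=3·3−2·2−1=4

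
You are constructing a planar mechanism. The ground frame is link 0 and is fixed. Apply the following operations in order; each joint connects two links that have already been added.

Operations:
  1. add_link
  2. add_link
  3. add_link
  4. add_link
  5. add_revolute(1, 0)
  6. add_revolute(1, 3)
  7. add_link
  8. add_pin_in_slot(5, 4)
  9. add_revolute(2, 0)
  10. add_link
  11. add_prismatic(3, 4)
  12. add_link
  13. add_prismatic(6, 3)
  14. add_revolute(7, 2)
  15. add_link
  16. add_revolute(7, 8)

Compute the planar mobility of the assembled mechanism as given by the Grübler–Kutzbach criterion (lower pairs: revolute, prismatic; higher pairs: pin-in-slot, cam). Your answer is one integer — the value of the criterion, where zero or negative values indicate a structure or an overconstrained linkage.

M = 9

L=1 J1=0 J2=0
add link → L=2 J1=0 J2=0
add link → L=3 J1=0 J2=0
add link → L=4 J1=0 J2=0
add link → L=5 J1=0 J2=0
R@1,0 dof=1 J1 → L=5 J1=1 J2=0
R@1,3 dof=1 J1 → L=5 J1=2 J2=0
add link → L=6 J1=2 J2=0
PS@5,4 dof=2 J2 → L=6 J1=2 J2=1
R@2,0 dof=1 J1 → L=6 J1=3 J2=1
add link → L=7 J1=3 J2=1
P@3,4 dof=1 J1 → L=7 J1=4 J2=1
add link → L=8 J1=4 J2=1
P@6,3 dof=1 J1 → L=8 J1=5 J2=1
R@7,2 dof=1 J1 → L=8 J1=6 J2=1
add link → L=9 J1=6 J2=1
R@7,8 dof=1 J1 → L=9 J1=7 J2=1
M=3(L−1)−2J1−J2=3·8−2·7−1=9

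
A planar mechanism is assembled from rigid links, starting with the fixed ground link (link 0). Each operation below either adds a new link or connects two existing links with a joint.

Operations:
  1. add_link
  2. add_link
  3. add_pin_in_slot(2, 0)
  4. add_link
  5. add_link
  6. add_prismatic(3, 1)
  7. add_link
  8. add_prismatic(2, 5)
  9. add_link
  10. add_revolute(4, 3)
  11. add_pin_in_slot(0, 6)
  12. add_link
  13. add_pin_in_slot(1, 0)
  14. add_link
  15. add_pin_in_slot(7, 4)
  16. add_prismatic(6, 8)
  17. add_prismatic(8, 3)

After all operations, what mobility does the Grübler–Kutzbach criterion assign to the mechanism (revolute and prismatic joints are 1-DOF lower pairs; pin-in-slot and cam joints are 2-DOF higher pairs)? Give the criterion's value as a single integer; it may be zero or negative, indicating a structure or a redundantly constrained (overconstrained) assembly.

(L,J1,J2)=(1,0,0); link0 fixed
link1: (2,0,0)
link2: (3,0,0)
PS 2-0 [J2]: (3,0,1)
link3: (4,0,1)
link4: (5,0,1)
P 3-1 [J1]: (5,1,1)
link5: (6,1,1)
P 2-5 [J1]: (6,2,1)
link6: (7,2,1)
R 4-3 [J1]: (7,3,1)
PS 0-6 [J2]: (7,3,2)
link7: (8,3,2)
PS 1-0 [J2]: (8,3,3)
link8: (9,3,3)
PS 7-4 [J2]: (9,3,4)
P 6-8 [J1]: (9,4,4)
P 8-3 [J1]: (9,5,4)
Grübler: 3·8 − 2·5 − 4 = 10

M = 10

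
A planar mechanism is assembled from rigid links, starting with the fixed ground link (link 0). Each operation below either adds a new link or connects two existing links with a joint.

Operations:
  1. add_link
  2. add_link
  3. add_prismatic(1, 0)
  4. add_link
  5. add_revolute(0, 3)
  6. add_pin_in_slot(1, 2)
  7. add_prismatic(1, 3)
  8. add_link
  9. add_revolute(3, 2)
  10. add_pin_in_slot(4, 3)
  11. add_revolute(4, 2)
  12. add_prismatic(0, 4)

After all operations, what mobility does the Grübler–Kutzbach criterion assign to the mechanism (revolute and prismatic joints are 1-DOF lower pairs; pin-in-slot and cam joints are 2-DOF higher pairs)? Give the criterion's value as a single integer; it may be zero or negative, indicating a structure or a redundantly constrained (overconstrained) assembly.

M = -2

(L,J1,J2)=(1,0,0); link0 fixed
link1: (2,0,0)
link2: (3,0,0)
P 1-0 [J1]: (3,1,0)
link3: (4,1,0)
R 0-3 [J1]: (4,2,0)
PS 1-2 [J2]: (4,2,1)
P 1-3 [J1]: (4,3,1)
link4: (5,3,1)
R 3-2 [J1]: (5,4,1)
PS 4-3 [J2]: (5,4,2)
R 4-2 [J1]: (5,5,2)
P 0-4 [J1]: (5,6,2)
Grübler: 3·4 − 2·6 − 2 = -2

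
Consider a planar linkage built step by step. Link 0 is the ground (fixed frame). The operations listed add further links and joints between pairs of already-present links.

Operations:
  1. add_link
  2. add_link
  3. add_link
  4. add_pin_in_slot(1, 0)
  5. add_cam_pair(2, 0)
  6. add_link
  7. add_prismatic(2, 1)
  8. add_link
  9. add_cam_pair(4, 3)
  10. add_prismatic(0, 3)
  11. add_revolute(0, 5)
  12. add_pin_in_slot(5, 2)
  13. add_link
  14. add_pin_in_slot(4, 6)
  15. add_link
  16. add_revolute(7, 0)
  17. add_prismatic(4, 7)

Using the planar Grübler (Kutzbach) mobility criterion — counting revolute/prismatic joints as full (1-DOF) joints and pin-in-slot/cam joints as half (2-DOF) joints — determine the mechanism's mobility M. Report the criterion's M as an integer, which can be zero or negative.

M = 6

ground; <1,0,0>
#1 <2,0,0>
#2 <3,0,0>
#3 <4,0,0>
PS:1↔0 J2 <4,0,1>
C:2↔0 J2 <4,0,2>
#4 <5,0,2>
P:2↔1 J1 <5,1,2>
#5 <6,1,2>
C:4↔3 J2 <6,1,3>
P:0↔3 J1 <6,2,3>
R:0↔5 J1 <6,3,3>
PS:5↔2 J2 <6,3,4>
#6 <7,3,4>
PS:4↔6 J2 <7,3,5>
#7 <8,3,5>
R:7↔0 J1 <8,4,5>
P:4↔7 J1 <8,5,5>
3×7 − 2×5 − 1×5 = 6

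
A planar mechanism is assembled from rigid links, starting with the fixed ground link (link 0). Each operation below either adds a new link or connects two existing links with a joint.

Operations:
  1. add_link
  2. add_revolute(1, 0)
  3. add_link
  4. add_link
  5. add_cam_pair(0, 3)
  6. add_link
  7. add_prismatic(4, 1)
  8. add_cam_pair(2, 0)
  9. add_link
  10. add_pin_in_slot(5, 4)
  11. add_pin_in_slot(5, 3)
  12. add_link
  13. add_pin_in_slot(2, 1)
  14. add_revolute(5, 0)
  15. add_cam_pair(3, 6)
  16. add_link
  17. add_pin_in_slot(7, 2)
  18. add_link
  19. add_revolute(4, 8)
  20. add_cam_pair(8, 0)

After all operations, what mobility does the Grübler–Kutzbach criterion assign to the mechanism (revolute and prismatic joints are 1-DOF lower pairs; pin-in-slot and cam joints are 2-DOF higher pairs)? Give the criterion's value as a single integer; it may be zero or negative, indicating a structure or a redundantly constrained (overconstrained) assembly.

M = 8

ground; <1,0,0>
#1 <2,0,0>
R:1↔0 J1 <2,1,0>
#2 <3,1,0>
#3 <4,1,0>
C:0↔3 J2 <4,1,1>
#4 <5,1,1>
P:4↔1 J1 <5,2,1>
C:2↔0 J2 <5,2,2>
#5 <6,2,2>
PS:5↔4 J2 <6,2,3>
PS:5↔3 J2 <6,2,4>
#6 <7,2,4>
PS:2↔1 J2 <7,2,5>
R:5↔0 J1 <7,3,5>
C:3↔6 J2 <7,3,6>
#7 <8,3,6>
PS:7↔2 J2 <8,3,7>
#8 <9,3,7>
R:4↔8 J1 <9,4,7>
C:8↔0 J2 <9,4,8>
3×8 − 2×4 − 1×8 = 8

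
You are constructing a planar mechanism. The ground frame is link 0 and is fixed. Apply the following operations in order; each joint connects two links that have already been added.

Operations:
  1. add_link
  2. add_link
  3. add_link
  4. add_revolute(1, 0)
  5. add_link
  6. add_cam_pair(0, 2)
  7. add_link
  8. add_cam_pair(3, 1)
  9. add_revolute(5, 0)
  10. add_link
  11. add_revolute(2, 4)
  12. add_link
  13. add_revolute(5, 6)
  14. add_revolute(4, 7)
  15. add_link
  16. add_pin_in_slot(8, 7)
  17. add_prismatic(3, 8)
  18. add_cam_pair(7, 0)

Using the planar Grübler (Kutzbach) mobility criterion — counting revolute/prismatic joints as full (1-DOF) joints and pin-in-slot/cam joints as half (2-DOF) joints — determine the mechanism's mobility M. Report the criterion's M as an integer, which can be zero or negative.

M = 8

[1;0;0] (link 0 is ground)
L+ [2;0;0]
L+ [3;0;0]
L+ [4;0;0]
R(1,0)∈J1 [4;1;0]
L+ [5;1;0]
C(0,2)∈J2 [5;1;1]
L+ [6;1;1]
C(3,1)∈J2 [6;1;2]
R(5,0)∈J1 [6;2;2]
L+ [7;2;2]
R(2,4)∈J1 [7;3;2]
L+ [8;3;2]
R(5,6)∈J1 [8;4;2]
R(4,7)∈J1 [8;5;2]
L+ [9;5;2]
PS(8,7)∈J2 [9;5;3]
P(3,8)∈J1 [9;6;3]
C(7,0)∈J2 [9;6;4]
mobility = 24 − 12 − 4 = 8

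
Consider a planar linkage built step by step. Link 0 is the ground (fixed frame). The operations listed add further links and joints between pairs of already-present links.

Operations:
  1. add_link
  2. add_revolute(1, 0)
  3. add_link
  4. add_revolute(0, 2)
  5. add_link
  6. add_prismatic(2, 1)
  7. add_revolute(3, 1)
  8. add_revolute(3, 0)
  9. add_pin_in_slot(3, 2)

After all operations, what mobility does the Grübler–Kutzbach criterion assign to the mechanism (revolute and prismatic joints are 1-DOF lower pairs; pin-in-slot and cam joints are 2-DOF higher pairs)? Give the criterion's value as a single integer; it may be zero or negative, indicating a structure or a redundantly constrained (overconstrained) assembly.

M = -2

(L,J1,J2)=(1,0,0); link0 fixed
link1: (2,0,0)
R 1-0 [J1]: (2,1,0)
link2: (3,1,0)
R 0-2 [J1]: (3,2,0)
link3: (4,2,0)
P 2-1 [J1]: (4,3,0)
R 3-1 [J1]: (4,4,0)
R 3-0 [J1]: (4,5,0)
PS 3-2 [J2]: (4,5,1)
Grübler: 3·3 − 2·5 − 1 = -2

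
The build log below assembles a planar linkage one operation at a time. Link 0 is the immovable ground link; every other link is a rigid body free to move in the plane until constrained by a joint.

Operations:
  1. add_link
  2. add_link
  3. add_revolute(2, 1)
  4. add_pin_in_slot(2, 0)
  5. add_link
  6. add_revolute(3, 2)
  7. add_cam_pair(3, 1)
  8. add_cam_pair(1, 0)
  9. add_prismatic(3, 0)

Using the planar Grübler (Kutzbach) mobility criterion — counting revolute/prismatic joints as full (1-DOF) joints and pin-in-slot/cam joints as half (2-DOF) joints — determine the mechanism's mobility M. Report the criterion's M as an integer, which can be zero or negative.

L=1 J1=0 J2=0
add link → L=2 J1=0 J2=0
add link → L=3 J1=0 J2=0
R@2,1 dof=1 J1 → L=3 J1=1 J2=0
PS@2,0 dof=2 J2 → L=3 J1=1 J2=1
add link → L=4 J1=1 J2=1
R@3,2 dof=1 J1 → L=4 J1=2 J2=1
C@3,1 dof=2 J2 → L=4 J1=2 J2=2
C@1,0 dof=2 J2 → L=4 J1=2 J2=3
P@3,0 dof=1 J1 → L=4 J1=3 J2=3
M=3(L−1)−2J1−J2=3·3−2·3−3=0

M = 0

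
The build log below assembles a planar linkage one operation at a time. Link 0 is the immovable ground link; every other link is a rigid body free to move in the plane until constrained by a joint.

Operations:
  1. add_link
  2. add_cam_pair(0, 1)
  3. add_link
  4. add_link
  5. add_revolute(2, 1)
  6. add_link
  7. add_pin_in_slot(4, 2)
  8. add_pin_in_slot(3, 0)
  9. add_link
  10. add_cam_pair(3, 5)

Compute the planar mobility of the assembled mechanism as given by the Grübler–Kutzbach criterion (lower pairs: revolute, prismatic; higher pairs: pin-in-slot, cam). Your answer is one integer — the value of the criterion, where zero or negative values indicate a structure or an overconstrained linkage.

M = 9

link 0 = ground. State L|J1|J2 = 1|0|0
+link1  2|0|0
C(0,1) f=2→J2  2|0|1
+link2  3|0|1
+link3  4|0|1
R(2,1) f=1→J1  4|1|1
+link4  5|1|1
PS(4,2) f=2→J2  5|1|2
PS(3,0) f=2→J2  5|1|3
+link5  6|1|3
C(3,5) f=2→J2  6|1|4
M = 3(6−1)−2·1−4 = 15−2−4 = 9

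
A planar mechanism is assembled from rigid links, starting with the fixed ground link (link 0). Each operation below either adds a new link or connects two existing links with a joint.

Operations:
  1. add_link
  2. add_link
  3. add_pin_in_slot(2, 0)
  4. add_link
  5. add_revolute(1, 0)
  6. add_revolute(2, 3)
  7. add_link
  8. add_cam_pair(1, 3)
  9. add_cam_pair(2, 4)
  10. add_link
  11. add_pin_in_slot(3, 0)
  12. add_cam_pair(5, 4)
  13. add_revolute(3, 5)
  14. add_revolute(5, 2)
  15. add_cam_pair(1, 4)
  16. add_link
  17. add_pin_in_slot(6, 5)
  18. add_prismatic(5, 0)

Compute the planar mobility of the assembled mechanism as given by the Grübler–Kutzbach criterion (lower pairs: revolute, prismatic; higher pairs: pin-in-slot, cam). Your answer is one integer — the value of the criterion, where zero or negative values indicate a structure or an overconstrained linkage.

link 0 = ground. State L|J1|J2 = 1|0|0
+link1  2|0|0
+link2  3|0|0
PS(2,0) f=2→J2  3|0|1
+link3  4|0|1
R(1,0) f=1→J1  4|1|1
R(2,3) f=1→J1  4|2|1
+link4  5|2|1
C(1,3) f=2→J2  5|2|2
C(2,4) f=2→J2  5|2|3
+link5  6|2|3
PS(3,0) f=2→J2  6|2|4
C(5,4) f=2→J2  6|2|5
R(3,5) f=1→J1  6|3|5
R(5,2) f=1→J1  6|4|5
C(1,4) f=2→J2  6|4|6
+link6  7|4|6
PS(6,5) f=2→J2  7|4|7
P(5,0) f=1→J1  7|5|7
M = 3(7−1)−2·5−7 = 18−10−7 = 1

M = 1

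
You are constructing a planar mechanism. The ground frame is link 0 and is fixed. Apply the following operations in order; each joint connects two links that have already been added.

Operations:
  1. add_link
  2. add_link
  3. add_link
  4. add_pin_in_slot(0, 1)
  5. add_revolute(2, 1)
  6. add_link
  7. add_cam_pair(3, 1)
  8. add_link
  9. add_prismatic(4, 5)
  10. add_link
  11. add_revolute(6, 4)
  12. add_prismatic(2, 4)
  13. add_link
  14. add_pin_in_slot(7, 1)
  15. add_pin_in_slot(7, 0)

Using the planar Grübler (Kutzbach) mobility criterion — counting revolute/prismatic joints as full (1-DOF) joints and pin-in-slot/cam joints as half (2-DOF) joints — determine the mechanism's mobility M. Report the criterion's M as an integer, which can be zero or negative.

M = 9

link 0 = ground. State L|J1|J2 = 1|0|0
+link1  2|0|0
+link2  3|0|0
+link3  4|0|0
PS(0,1) f=2→J2  4|0|1
R(2,1) f=1→J1  4|1|1
+link4  5|1|1
C(3,1) f=2→J2  5|1|2
+link5  6|1|2
P(4,5) f=1→J1  6|2|2
+link6  7|2|2
R(6,4) f=1→J1  7|3|2
P(2,4) f=1→J1  7|4|2
+link7  8|4|2
PS(7,1) f=2→J2  8|4|3
PS(7,0) f=2→J2  8|4|4
M = 3(8−1)−2·4−4 = 21−8−4 = 9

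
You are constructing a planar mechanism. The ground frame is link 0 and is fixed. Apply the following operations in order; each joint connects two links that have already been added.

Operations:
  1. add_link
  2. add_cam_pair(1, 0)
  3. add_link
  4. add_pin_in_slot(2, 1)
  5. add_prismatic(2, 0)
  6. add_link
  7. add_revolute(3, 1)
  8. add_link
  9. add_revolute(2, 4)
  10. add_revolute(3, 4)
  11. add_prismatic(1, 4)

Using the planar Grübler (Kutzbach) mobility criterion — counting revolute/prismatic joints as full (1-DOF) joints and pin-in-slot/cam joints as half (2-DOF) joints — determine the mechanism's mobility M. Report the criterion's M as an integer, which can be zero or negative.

L=1 J1=0 J2=0
add link → L=2 J1=0 J2=0
C@1,0 dof=2 J2 → L=2 J1=0 J2=1
add link → L=3 J1=0 J2=1
PS@2,1 dof=2 J2 → L=3 J1=0 J2=2
P@2,0 dof=1 J1 → L=3 J1=1 J2=2
add link → L=4 J1=1 J2=2
R@3,1 dof=1 J1 → L=4 J1=2 J2=2
add link → L=5 J1=2 J2=2
R@2,4 dof=1 J1 → L=5 J1=3 J2=2
R@3,4 dof=1 J1 → L=5 J1=4 J2=2
P@1,4 dof=1 J1 → L=5 J1=5 J2=2
M=3(L−1)−2J1−J2=3·4−2·5−2=0

M = 0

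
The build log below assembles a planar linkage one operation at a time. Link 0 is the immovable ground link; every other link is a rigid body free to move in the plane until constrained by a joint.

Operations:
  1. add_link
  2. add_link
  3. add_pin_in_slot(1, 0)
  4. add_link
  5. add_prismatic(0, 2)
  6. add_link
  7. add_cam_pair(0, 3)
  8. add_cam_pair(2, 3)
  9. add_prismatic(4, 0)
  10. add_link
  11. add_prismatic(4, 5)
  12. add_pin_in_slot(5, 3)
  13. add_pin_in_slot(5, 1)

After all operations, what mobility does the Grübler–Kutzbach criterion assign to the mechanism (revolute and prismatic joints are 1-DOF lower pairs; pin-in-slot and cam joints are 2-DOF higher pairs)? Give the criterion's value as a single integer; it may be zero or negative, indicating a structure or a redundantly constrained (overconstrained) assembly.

ground; <1,0,0>
#1 <2,0,0>
#2 <3,0,0>
PS:1↔0 J2 <3,0,1>
#3 <4,0,1>
P:0↔2 J1 <4,1,1>
#4 <5,1,1>
C:0↔3 J2 <5,1,2>
C:2↔3 J2 <5,1,3>
P:4↔0 J1 <5,2,3>
#5 <6,2,3>
P:4↔5 J1 <6,3,3>
PS:5↔3 J2 <6,3,4>
PS:5↔1 J2 <6,3,5>
3×5 − 2×3 − 1×5 = 4

M = 4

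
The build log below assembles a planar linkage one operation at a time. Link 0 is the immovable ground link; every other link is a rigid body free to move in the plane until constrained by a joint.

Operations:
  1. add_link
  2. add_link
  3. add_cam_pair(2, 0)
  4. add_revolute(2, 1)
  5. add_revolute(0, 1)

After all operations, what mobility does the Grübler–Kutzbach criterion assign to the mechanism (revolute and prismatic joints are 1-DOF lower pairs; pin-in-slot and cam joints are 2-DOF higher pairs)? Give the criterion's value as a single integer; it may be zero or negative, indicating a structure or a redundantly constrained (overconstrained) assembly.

(L,J1,J2)=(1,0,0); link0 fixed
link1: (2,0,0)
link2: (3,0,0)
C 2-0 [J2]: (3,0,1)
R 2-1 [J1]: (3,1,1)
R 0-1 [J1]: (3,2,1)
Grübler: 3·2 − 2·2 − 1 = 1

M = 1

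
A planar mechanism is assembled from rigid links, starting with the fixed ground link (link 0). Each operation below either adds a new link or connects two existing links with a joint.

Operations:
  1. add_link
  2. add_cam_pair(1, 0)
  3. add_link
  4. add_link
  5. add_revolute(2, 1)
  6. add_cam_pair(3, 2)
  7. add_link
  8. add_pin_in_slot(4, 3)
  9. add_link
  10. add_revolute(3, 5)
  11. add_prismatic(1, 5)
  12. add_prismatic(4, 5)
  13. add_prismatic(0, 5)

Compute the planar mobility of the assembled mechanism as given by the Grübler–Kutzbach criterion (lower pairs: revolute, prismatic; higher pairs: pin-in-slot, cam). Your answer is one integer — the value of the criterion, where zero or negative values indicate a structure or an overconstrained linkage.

link 0 = ground. State L|J1|J2 = 1|0|0
+link1  2|0|0
C(1,0) f=2→J2  2|0|1
+link2  3|0|1
+link3  4|0|1
R(2,1) f=1→J1  4|1|1
C(3,2) f=2→J2  4|1|2
+link4  5|1|2
PS(4,3) f=2→J2  5|1|3
+link5  6|1|3
R(3,5) f=1→J1  6|2|3
P(1,5) f=1→J1  6|3|3
P(4,5) f=1→J1  6|4|3
P(0,5) f=1→J1  6|5|3
M = 3(6−1)−2·5−3 = 15−10−3 = 2

M = 2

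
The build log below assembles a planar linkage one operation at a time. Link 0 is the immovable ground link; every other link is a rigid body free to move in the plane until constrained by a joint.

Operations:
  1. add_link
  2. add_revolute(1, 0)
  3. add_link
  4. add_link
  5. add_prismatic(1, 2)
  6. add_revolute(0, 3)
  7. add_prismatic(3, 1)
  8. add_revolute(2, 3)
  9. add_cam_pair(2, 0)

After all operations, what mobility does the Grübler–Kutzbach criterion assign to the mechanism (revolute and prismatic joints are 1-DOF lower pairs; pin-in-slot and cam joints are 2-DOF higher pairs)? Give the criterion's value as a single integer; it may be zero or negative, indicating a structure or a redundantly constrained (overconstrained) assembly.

M = -2

link 0 = ground. State L|J1|J2 = 1|0|0
+link1  2|0|0
R(1,0) f=1→J1  2|1|0
+link2  3|1|0
+link3  4|1|0
P(1,2) f=1→J1  4|2|0
R(0,3) f=1→J1  4|3|0
P(3,1) f=1→J1  4|4|0
R(2,3) f=1→J1  4|5|0
C(2,0) f=2→J2  4|5|1
M = 3(4−1)−2·5−1 = 9−10−1 = -2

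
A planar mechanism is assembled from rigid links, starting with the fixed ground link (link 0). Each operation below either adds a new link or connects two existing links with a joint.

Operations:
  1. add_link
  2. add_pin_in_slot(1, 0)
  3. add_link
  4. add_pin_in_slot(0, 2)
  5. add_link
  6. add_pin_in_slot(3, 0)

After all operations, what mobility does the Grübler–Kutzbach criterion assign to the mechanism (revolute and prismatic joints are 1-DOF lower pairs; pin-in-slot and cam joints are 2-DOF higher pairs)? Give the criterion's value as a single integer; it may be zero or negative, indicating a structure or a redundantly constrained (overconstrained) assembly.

M = 6

L=1 J1=0 J2=0
add link → L=2 J1=0 J2=0
PS@1,0 dof=2 J2 → L=2 J1=0 J2=1
add link → L=3 J1=0 J2=1
PS@0,2 dof=2 J2 → L=3 J1=0 J2=2
add link → L=4 J1=0 J2=2
PS@3,0 dof=2 J2 → L=4 J1=0 J2=3
M=3(L−1)−2J1−J2=3·3−2·0−3=6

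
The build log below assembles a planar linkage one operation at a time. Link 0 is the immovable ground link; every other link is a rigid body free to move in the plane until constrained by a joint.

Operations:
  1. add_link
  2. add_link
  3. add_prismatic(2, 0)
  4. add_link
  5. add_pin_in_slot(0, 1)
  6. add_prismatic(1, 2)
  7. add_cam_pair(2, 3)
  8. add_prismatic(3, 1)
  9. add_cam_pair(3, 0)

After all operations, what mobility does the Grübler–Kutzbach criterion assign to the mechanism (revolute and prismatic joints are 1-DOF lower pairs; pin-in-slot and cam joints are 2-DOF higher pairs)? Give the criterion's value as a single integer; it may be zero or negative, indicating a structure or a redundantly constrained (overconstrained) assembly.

M = 0

link 0 = ground. State L|J1|J2 = 1|0|0
+link1  2|0|0
+link2  3|0|0
P(2,0) f=1→J1  3|1|0
+link3  4|1|0
PS(0,1) f=2→J2  4|1|1
P(1,2) f=1→J1  4|2|1
C(2,3) f=2→J2  4|2|2
P(3,1) f=1→J1  4|3|2
C(3,0) f=2→J2  4|3|3
M = 3(4−1)−2·3−3 = 9−6−3 = 0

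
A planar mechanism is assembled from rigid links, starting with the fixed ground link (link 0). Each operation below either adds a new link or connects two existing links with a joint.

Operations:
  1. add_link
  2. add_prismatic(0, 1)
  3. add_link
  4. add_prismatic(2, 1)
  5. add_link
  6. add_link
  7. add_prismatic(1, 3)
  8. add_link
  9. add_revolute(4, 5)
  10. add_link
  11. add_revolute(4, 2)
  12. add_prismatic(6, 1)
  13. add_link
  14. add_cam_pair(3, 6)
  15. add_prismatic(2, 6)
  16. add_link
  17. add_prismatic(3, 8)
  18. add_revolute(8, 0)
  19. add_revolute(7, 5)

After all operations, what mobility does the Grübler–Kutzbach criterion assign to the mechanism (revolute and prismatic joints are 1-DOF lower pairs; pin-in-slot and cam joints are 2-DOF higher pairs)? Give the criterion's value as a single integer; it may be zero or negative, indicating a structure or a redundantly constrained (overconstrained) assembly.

M = 3

L=1 J1=0 J2=0
add link → L=2 J1=0 J2=0
P@0,1 dof=1 J1 → L=2 J1=1 J2=0
add link → L=3 J1=1 J2=0
P@2,1 dof=1 J1 → L=3 J1=2 J2=0
add link → L=4 J1=2 J2=0
add link → L=5 J1=2 J2=0
P@1,3 dof=1 J1 → L=5 J1=3 J2=0
add link → L=6 J1=3 J2=0
R@4,5 dof=1 J1 → L=6 J1=4 J2=0
add link → L=7 J1=4 J2=0
R@4,2 dof=1 J1 → L=7 J1=5 J2=0
P@6,1 dof=1 J1 → L=7 J1=6 J2=0
add link → L=8 J1=6 J2=0
C@3,6 dof=2 J2 → L=8 J1=6 J2=1
P@2,6 dof=1 J1 → L=8 J1=7 J2=1
add link → L=9 J1=7 J2=1
P@3,8 dof=1 J1 → L=9 J1=8 J2=1
R@8,0 dof=1 J1 → L=9 J1=9 J2=1
R@7,5 dof=1 J1 → L=9 J1=10 J2=1
M=3(L−1)−2J1−J2=3·8−2·10−1=3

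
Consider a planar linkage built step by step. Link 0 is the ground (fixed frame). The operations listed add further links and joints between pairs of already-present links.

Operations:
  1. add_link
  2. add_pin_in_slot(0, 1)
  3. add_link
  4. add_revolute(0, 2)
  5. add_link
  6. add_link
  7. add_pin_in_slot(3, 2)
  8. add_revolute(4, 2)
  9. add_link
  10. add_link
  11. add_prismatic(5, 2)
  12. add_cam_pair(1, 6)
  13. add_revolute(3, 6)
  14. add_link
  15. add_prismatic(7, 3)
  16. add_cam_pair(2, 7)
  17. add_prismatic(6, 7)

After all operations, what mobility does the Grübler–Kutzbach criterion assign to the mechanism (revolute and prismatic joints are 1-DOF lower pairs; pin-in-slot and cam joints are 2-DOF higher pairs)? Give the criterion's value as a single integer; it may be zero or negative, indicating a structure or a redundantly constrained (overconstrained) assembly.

M = 5

ground; <1,0,0>
#1 <2,0,0>
PS:0↔1 J2 <2,0,1>
#2 <3,0,1>
R:0↔2 J1 <3,1,1>
#3 <4,1,1>
#4 <5,1,1>
PS:3↔2 J2 <5,1,2>
R:4↔2 J1 <5,2,2>
#5 <6,2,2>
#6 <7,2,2>
P:5↔2 J1 <7,3,2>
C:1↔6 J2 <7,3,3>
R:3↔6 J1 <7,4,3>
#7 <8,4,3>
P:7↔3 J1 <8,5,3>
C:2↔7 J2 <8,5,4>
P:6↔7 J1 <8,6,4>
3×7 − 2×6 − 1×4 = 5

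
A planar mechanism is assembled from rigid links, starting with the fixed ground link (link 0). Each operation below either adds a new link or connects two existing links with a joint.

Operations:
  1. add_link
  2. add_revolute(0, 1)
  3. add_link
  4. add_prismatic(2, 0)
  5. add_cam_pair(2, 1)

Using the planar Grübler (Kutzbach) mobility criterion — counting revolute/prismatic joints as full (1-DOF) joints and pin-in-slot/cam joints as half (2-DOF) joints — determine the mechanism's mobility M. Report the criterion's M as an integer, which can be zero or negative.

[1;0;0] (link 0 is ground)
L+ [2;0;0]
R(0,1)∈J1 [2;1;0]
L+ [3;1;0]
P(2,0)∈J1 [3;2;0]
C(2,1)∈J2 [3;2;1]
mobility = 6 − 4 − 1 = 1

M = 1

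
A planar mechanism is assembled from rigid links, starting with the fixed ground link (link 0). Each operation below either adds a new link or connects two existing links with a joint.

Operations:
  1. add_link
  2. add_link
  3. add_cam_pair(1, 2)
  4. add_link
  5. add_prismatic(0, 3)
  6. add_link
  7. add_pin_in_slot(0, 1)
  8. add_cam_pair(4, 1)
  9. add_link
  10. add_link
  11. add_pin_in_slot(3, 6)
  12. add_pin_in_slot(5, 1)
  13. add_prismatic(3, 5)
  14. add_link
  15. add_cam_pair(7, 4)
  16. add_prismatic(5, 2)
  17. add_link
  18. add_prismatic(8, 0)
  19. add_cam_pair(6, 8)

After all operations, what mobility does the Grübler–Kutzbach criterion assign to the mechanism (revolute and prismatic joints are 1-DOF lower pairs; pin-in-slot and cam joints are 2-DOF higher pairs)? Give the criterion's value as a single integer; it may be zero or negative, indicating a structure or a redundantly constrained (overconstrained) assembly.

M = 9

ground; <1,0,0>
#1 <2,0,0>
#2 <3,0,0>
C:1↔2 J2 <3,0,1>
#3 <4,0,1>
P:0↔3 J1 <4,1,1>
#4 <5,1,1>
PS:0↔1 J2 <5,1,2>
C:4↔1 J2 <5,1,3>
#5 <6,1,3>
#6 <7,1,3>
PS:3↔6 J2 <7,1,4>
PS:5↔1 J2 <7,1,5>
P:3↔5 J1 <7,2,5>
#7 <8,2,5>
C:7↔4 J2 <8,2,6>
P:5↔2 J1 <8,3,6>
#8 <9,3,6>
P:8↔0 J1 <9,4,6>
C:6↔8 J2 <9,4,7>
3×8 − 2×4 − 1×7 = 9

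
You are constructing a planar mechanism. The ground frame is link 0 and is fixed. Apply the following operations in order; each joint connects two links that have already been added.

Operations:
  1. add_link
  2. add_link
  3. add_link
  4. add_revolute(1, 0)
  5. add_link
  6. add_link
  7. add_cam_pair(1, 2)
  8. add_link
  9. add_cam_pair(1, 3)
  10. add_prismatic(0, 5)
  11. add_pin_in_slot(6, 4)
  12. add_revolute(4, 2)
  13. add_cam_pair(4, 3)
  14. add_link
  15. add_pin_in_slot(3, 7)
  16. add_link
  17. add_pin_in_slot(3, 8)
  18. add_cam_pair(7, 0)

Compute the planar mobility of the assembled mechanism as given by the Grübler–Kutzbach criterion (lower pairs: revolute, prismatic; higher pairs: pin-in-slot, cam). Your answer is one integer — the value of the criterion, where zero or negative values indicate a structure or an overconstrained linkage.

M = 11

L=1 J1=0 J2=0
add link → L=2 J1=0 J2=0
add link → L=3 J1=0 J2=0
add link → L=4 J1=0 J2=0
R@1,0 dof=1 J1 → L=4 J1=1 J2=0
add link → L=5 J1=1 J2=0
add link → L=6 J1=1 J2=0
C@1,2 dof=2 J2 → L=6 J1=1 J2=1
add link → L=7 J1=1 J2=1
C@1,3 dof=2 J2 → L=7 J1=1 J2=2
P@0,5 dof=1 J1 → L=7 J1=2 J2=2
PS@6,4 dof=2 J2 → L=7 J1=2 J2=3
R@4,2 dof=1 J1 → L=7 J1=3 J2=3
C@4,3 dof=2 J2 → L=7 J1=3 J2=4
add link → L=8 J1=3 J2=4
PS@3,7 dof=2 J2 → L=8 J1=3 J2=5
add link → L=9 J1=3 J2=5
PS@3,8 dof=2 J2 → L=9 J1=3 J2=6
C@7,0 dof=2 J2 → L=9 J1=3 J2=7
M=3(L−1)−2J1−J2=3·8−2·3−7=11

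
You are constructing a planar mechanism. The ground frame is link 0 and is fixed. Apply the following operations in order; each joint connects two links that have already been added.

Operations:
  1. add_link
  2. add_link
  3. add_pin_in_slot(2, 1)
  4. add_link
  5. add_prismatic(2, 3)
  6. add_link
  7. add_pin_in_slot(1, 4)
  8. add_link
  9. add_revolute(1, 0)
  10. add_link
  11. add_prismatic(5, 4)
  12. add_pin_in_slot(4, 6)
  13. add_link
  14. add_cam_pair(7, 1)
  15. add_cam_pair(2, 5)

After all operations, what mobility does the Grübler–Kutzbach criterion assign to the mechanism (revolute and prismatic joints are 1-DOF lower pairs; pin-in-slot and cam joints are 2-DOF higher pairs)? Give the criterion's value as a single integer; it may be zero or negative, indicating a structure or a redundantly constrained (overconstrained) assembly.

(L,J1,J2)=(1,0,0); link0 fixed
link1: (2,0,0)
link2: (3,0,0)
PS 2-1 [J2]: (3,0,1)
link3: (4,0,1)
P 2-3 [J1]: (4,1,1)
link4: (5,1,1)
PS 1-4 [J2]: (5,1,2)
link5: (6,1,2)
R 1-0 [J1]: (6,2,2)
link6: (7,2,2)
P 5-4 [J1]: (7,3,2)
PS 4-6 [J2]: (7,3,3)
link7: (8,3,3)
C 7-1 [J2]: (8,3,4)
C 2-5 [J2]: (8,3,5)
Grübler: 3·7 − 2·3 − 5 = 10

M = 10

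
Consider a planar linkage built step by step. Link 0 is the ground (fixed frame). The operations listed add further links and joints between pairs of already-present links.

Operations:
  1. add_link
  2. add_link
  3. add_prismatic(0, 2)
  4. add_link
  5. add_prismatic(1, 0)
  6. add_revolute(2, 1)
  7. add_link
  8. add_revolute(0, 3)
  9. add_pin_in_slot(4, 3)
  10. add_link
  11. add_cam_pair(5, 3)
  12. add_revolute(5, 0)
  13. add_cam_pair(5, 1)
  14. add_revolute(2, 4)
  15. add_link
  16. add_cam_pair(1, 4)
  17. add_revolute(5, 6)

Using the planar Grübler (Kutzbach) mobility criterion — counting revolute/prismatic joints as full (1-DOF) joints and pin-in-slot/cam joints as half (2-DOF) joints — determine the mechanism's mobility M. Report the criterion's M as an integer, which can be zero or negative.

(L,J1,J2)=(1,0,0); link0 fixed
link1: (2,0,0)
link2: (3,0,0)
P 0-2 [J1]: (3,1,0)
link3: (4,1,0)
P 1-0 [J1]: (4,2,0)
R 2-1 [J1]: (4,3,0)
link4: (5,3,0)
R 0-3 [J1]: (5,4,0)
PS 4-3 [J2]: (5,4,1)
link5: (6,4,1)
C 5-3 [J2]: (6,4,2)
R 5-0 [J1]: (6,5,2)
C 5-1 [J2]: (6,5,3)
R 2-4 [J1]: (6,6,3)
link6: (7,6,3)
C 1-4 [J2]: (7,6,4)
R 5-6 [J1]: (7,7,4)
Grübler: 3·6 − 2·7 − 4 = 0

M = 0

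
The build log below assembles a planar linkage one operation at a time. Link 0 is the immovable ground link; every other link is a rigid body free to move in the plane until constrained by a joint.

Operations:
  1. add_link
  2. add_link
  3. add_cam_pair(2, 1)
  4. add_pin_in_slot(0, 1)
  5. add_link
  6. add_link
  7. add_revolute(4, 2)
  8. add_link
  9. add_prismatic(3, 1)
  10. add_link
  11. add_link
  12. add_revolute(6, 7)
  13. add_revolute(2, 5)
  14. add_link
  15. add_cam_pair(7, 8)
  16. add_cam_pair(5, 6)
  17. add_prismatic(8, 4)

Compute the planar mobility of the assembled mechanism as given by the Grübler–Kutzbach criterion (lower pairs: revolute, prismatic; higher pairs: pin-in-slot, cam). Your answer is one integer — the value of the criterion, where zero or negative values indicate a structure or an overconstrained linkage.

(L,J1,J2)=(1,0,0); link0 fixed
link1: (2,0,0)
link2: (3,0,0)
C 2-1 [J2]: (3,0,1)
PS 0-1 [J2]: (3,0,2)
link3: (4,0,2)
link4: (5,0,2)
R 4-2 [J1]: (5,1,2)
link5: (6,1,2)
P 3-1 [J1]: (6,2,2)
link6: (7,2,2)
link7: (8,2,2)
R 6-7 [J1]: (8,3,2)
R 2-5 [J1]: (8,4,2)
link8: (9,4,2)
C 7-8 [J2]: (9,4,3)
C 5-6 [J2]: (9,4,4)
P 8-4 [J1]: (9,5,4)
Grübler: 3·8 − 2·5 − 4 = 10

M = 10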